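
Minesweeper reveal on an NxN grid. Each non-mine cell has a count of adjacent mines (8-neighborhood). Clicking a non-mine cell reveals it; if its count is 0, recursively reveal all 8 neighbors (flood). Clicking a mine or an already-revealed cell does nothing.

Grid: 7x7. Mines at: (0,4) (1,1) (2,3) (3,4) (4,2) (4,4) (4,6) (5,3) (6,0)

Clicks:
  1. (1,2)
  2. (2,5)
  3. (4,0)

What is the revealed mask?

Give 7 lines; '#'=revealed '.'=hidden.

Answer: .......
..#....
##...#.
##.....
##.....
##.....
.......

Derivation:
Click 1 (1,2) count=2: revealed 1 new [(1,2)] -> total=1
Click 2 (2,5) count=1: revealed 1 new [(2,5)] -> total=2
Click 3 (4,0) count=0: revealed 8 new [(2,0) (2,1) (3,0) (3,1) (4,0) (4,1) (5,0) (5,1)] -> total=10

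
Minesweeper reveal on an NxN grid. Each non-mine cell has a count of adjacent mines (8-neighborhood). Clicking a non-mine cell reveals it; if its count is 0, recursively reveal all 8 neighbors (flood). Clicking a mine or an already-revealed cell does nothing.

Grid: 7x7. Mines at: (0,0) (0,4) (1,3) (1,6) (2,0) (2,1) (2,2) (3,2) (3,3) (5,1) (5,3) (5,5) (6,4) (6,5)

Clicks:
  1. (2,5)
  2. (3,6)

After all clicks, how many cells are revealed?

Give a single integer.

Click 1 (2,5) count=1: revealed 1 new [(2,5)] -> total=1
Click 2 (3,6) count=0: revealed 8 new [(2,4) (2,6) (3,4) (3,5) (3,6) (4,4) (4,5) (4,6)] -> total=9

Answer: 9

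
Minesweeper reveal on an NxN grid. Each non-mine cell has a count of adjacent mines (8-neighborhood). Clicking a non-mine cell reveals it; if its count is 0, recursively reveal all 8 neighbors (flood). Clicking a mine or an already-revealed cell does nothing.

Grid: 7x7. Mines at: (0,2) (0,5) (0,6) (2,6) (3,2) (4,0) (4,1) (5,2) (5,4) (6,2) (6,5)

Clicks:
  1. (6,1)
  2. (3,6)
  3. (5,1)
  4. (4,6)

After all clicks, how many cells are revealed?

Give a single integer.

Click 1 (6,1) count=2: revealed 1 new [(6,1)] -> total=1
Click 2 (3,6) count=1: revealed 1 new [(3,6)] -> total=2
Click 3 (5,1) count=4: revealed 1 new [(5,1)] -> total=3
Click 4 (4,6) count=0: revealed 5 new [(3,5) (4,5) (4,6) (5,5) (5,6)] -> total=8

Answer: 8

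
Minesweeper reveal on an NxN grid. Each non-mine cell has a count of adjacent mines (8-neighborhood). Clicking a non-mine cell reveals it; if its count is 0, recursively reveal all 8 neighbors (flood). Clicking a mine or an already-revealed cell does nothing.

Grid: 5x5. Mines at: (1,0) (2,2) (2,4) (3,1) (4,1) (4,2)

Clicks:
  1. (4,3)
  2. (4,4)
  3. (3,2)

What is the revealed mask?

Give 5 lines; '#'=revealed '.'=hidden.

Answer: .....
.....
.....
..###
...##

Derivation:
Click 1 (4,3) count=1: revealed 1 new [(4,3)] -> total=1
Click 2 (4,4) count=0: revealed 3 new [(3,3) (3,4) (4,4)] -> total=4
Click 3 (3,2) count=4: revealed 1 new [(3,2)] -> total=5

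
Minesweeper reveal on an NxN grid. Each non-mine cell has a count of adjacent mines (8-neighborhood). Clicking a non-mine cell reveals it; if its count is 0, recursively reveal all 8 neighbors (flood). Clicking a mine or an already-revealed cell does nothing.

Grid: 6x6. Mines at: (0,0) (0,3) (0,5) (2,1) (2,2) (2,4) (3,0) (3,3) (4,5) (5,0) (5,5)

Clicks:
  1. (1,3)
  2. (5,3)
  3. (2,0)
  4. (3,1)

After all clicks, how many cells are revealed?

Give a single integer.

Click 1 (1,3) count=3: revealed 1 new [(1,3)] -> total=1
Click 2 (5,3) count=0: revealed 8 new [(4,1) (4,2) (4,3) (4,4) (5,1) (5,2) (5,3) (5,4)] -> total=9
Click 3 (2,0) count=2: revealed 1 new [(2,0)] -> total=10
Click 4 (3,1) count=3: revealed 1 new [(3,1)] -> total=11

Answer: 11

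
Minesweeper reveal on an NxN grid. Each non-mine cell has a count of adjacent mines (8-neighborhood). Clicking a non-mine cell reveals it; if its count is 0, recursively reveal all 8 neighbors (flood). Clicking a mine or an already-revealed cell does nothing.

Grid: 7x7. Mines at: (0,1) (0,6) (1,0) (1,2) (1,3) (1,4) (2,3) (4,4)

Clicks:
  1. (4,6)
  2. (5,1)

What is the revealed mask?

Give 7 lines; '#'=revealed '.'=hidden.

Click 1 (4,6) count=0: revealed 33 new [(1,5) (1,6) (2,0) (2,1) (2,2) (2,5) (2,6) (3,0) (3,1) (3,2) (3,3) (3,5) (3,6) (4,0) (4,1) (4,2) (4,3) (4,5) (4,6) (5,0) (5,1) (5,2) (5,3) (5,4) (5,5) (5,6) (6,0) (6,1) (6,2) (6,3) (6,4) (6,5) (6,6)] -> total=33
Click 2 (5,1) count=0: revealed 0 new [(none)] -> total=33

Answer: .......
.....##
###..##
####.##
####.##
#######
#######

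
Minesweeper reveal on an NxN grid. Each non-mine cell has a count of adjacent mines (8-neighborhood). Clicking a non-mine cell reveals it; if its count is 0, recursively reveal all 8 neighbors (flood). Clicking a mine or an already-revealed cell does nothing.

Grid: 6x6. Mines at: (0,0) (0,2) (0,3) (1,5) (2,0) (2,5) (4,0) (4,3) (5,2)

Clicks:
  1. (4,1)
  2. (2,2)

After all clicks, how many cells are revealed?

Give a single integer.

Answer: 13

Derivation:
Click 1 (4,1) count=2: revealed 1 new [(4,1)] -> total=1
Click 2 (2,2) count=0: revealed 12 new [(1,1) (1,2) (1,3) (1,4) (2,1) (2,2) (2,3) (2,4) (3,1) (3,2) (3,3) (3,4)] -> total=13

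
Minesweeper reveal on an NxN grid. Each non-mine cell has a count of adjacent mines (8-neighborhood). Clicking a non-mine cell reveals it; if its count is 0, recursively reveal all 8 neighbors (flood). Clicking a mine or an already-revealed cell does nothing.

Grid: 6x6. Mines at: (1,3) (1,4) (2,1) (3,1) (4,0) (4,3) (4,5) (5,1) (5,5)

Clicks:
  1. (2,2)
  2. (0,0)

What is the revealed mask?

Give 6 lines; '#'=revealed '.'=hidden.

Answer: ###...
###...
..#...
......
......
......

Derivation:
Click 1 (2,2) count=3: revealed 1 new [(2,2)] -> total=1
Click 2 (0,0) count=0: revealed 6 new [(0,0) (0,1) (0,2) (1,0) (1,1) (1,2)] -> total=7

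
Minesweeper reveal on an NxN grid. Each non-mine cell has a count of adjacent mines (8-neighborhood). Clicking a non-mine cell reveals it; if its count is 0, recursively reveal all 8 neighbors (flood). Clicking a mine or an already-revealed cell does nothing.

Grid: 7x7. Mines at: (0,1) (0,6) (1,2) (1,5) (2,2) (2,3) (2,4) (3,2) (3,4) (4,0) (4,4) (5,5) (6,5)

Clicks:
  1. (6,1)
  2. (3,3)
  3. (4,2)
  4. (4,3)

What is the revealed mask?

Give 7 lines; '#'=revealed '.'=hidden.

Answer: .......
.......
.......
...#...
.###...
#####..
#####..

Derivation:
Click 1 (6,1) count=0: revealed 13 new [(4,1) (4,2) (4,3) (5,0) (5,1) (5,2) (5,3) (5,4) (6,0) (6,1) (6,2) (6,3) (6,4)] -> total=13
Click 2 (3,3) count=6: revealed 1 new [(3,3)] -> total=14
Click 3 (4,2) count=1: revealed 0 new [(none)] -> total=14
Click 4 (4,3) count=3: revealed 0 new [(none)] -> total=14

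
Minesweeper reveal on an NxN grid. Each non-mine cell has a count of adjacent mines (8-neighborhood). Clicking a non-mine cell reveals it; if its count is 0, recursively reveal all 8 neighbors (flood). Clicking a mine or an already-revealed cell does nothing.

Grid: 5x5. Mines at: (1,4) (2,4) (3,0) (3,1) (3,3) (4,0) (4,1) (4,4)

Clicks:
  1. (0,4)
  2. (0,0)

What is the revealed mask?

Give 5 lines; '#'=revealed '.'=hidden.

Click 1 (0,4) count=1: revealed 1 new [(0,4)] -> total=1
Click 2 (0,0) count=0: revealed 12 new [(0,0) (0,1) (0,2) (0,3) (1,0) (1,1) (1,2) (1,3) (2,0) (2,1) (2,2) (2,3)] -> total=13

Answer: #####
####.
####.
.....
.....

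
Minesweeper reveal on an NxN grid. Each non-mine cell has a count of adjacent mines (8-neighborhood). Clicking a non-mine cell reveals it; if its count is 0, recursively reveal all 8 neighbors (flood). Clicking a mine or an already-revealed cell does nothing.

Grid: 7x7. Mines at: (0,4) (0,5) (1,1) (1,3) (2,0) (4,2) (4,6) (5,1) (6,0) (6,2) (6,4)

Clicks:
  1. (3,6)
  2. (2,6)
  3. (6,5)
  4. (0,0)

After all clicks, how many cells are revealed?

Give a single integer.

Answer: 19

Derivation:
Click 1 (3,6) count=1: revealed 1 new [(3,6)] -> total=1
Click 2 (2,6) count=0: revealed 16 new [(1,4) (1,5) (1,6) (2,3) (2,4) (2,5) (2,6) (3,3) (3,4) (3,5) (4,3) (4,4) (4,5) (5,3) (5,4) (5,5)] -> total=17
Click 3 (6,5) count=1: revealed 1 new [(6,5)] -> total=18
Click 4 (0,0) count=1: revealed 1 new [(0,0)] -> total=19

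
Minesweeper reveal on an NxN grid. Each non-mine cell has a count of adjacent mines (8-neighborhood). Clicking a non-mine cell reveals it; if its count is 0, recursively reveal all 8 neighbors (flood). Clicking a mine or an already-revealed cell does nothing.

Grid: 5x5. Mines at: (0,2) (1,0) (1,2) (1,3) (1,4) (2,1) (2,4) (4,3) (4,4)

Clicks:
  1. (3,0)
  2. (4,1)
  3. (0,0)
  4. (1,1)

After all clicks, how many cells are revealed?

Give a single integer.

Click 1 (3,0) count=1: revealed 1 new [(3,0)] -> total=1
Click 2 (4,1) count=0: revealed 5 new [(3,1) (3,2) (4,0) (4,1) (4,2)] -> total=6
Click 3 (0,0) count=1: revealed 1 new [(0,0)] -> total=7
Click 4 (1,1) count=4: revealed 1 new [(1,1)] -> total=8

Answer: 8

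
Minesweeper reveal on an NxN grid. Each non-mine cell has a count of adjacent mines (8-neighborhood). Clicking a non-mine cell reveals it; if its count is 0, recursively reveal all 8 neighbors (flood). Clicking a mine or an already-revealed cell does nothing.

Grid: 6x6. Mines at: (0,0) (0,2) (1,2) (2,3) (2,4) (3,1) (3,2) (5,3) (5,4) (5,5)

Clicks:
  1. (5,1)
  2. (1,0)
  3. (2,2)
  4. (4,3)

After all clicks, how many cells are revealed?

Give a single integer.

Answer: 9

Derivation:
Click 1 (5,1) count=0: revealed 6 new [(4,0) (4,1) (4,2) (5,0) (5,1) (5,2)] -> total=6
Click 2 (1,0) count=1: revealed 1 new [(1,0)] -> total=7
Click 3 (2,2) count=4: revealed 1 new [(2,2)] -> total=8
Click 4 (4,3) count=3: revealed 1 new [(4,3)] -> total=9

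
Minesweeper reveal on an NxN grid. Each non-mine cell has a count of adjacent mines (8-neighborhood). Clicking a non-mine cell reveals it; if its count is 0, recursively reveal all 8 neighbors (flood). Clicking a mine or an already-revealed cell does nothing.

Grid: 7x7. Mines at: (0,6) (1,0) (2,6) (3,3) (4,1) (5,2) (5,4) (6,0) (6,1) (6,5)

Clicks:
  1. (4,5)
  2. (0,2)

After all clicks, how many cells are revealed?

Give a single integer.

Answer: 16

Derivation:
Click 1 (4,5) count=1: revealed 1 new [(4,5)] -> total=1
Click 2 (0,2) count=0: revealed 15 new [(0,1) (0,2) (0,3) (0,4) (0,5) (1,1) (1,2) (1,3) (1,4) (1,5) (2,1) (2,2) (2,3) (2,4) (2,5)] -> total=16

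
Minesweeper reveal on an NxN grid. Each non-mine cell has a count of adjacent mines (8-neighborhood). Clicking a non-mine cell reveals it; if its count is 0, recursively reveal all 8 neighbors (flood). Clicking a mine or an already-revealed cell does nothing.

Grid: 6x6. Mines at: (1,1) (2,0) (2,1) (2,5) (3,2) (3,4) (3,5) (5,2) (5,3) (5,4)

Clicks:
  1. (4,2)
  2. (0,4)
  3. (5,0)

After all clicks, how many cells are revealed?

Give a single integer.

Answer: 18

Derivation:
Click 1 (4,2) count=3: revealed 1 new [(4,2)] -> total=1
Click 2 (0,4) count=0: revealed 11 new [(0,2) (0,3) (0,4) (0,5) (1,2) (1,3) (1,4) (1,5) (2,2) (2,3) (2,4)] -> total=12
Click 3 (5,0) count=0: revealed 6 new [(3,0) (3,1) (4,0) (4,1) (5,0) (5,1)] -> total=18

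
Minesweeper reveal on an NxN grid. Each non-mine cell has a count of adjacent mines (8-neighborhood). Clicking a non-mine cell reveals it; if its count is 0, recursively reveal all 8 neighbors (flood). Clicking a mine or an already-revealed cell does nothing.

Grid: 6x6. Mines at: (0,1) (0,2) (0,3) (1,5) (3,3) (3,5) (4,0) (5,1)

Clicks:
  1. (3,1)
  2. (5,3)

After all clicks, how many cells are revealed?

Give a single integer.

Answer: 9

Derivation:
Click 1 (3,1) count=1: revealed 1 new [(3,1)] -> total=1
Click 2 (5,3) count=0: revealed 8 new [(4,2) (4,3) (4,4) (4,5) (5,2) (5,3) (5,4) (5,5)] -> total=9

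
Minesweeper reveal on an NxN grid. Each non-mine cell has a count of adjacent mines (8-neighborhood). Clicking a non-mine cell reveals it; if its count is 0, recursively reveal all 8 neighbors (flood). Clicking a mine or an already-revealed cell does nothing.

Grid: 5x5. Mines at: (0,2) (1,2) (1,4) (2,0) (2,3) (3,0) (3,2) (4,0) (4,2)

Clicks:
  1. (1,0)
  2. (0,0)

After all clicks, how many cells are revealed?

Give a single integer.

Click 1 (1,0) count=1: revealed 1 new [(1,0)] -> total=1
Click 2 (0,0) count=0: revealed 3 new [(0,0) (0,1) (1,1)] -> total=4

Answer: 4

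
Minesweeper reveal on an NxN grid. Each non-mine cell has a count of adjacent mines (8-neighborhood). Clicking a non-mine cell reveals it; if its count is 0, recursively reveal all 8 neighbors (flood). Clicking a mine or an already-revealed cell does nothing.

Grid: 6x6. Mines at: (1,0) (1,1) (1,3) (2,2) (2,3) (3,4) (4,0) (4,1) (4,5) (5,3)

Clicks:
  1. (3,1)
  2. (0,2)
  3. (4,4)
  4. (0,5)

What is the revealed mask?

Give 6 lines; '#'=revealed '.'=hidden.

Answer: ..#.##
....##
....##
.#....
....#.
......

Derivation:
Click 1 (3,1) count=3: revealed 1 new [(3,1)] -> total=1
Click 2 (0,2) count=2: revealed 1 new [(0,2)] -> total=2
Click 3 (4,4) count=3: revealed 1 new [(4,4)] -> total=3
Click 4 (0,5) count=0: revealed 6 new [(0,4) (0,5) (1,4) (1,5) (2,4) (2,5)] -> total=9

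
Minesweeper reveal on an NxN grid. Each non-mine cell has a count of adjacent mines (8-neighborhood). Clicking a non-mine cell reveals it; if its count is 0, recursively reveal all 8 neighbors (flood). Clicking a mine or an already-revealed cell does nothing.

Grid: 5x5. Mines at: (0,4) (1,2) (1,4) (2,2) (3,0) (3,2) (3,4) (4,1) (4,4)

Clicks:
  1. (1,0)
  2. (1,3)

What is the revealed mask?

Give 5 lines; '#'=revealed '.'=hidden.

Click 1 (1,0) count=0: revealed 6 new [(0,0) (0,1) (1,0) (1,1) (2,0) (2,1)] -> total=6
Click 2 (1,3) count=4: revealed 1 new [(1,3)] -> total=7

Answer: ##...
##.#.
##...
.....
.....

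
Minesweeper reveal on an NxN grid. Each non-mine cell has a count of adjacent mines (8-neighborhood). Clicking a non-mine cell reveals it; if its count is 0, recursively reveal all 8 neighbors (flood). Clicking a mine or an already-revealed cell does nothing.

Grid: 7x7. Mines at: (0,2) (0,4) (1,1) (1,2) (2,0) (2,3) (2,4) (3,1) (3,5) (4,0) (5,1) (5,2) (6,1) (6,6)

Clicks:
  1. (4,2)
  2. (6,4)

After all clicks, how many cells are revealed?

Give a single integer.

Answer: 10

Derivation:
Click 1 (4,2) count=3: revealed 1 new [(4,2)] -> total=1
Click 2 (6,4) count=0: revealed 9 new [(4,3) (4,4) (4,5) (5,3) (5,4) (5,5) (6,3) (6,4) (6,5)] -> total=10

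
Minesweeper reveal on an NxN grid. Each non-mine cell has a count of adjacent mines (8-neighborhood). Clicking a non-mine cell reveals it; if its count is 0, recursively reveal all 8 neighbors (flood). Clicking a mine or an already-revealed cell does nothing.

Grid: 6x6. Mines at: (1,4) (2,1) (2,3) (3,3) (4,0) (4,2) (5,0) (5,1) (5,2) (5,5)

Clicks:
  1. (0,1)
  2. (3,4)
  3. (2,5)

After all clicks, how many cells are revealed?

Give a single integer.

Answer: 10

Derivation:
Click 1 (0,1) count=0: revealed 8 new [(0,0) (0,1) (0,2) (0,3) (1,0) (1,1) (1,2) (1,3)] -> total=8
Click 2 (3,4) count=2: revealed 1 new [(3,4)] -> total=9
Click 3 (2,5) count=1: revealed 1 new [(2,5)] -> total=10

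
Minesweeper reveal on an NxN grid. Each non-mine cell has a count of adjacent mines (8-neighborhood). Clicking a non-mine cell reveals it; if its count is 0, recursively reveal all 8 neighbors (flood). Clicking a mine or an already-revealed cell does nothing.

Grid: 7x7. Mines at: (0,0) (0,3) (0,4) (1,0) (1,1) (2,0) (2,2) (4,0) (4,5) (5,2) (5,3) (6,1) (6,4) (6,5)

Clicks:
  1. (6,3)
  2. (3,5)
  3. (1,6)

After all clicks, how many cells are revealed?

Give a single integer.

Click 1 (6,3) count=3: revealed 1 new [(6,3)] -> total=1
Click 2 (3,5) count=1: revealed 1 new [(3,5)] -> total=2
Click 3 (1,6) count=0: revealed 13 new [(0,5) (0,6) (1,3) (1,4) (1,5) (1,6) (2,3) (2,4) (2,5) (2,6) (3,3) (3,4) (3,6)] -> total=15

Answer: 15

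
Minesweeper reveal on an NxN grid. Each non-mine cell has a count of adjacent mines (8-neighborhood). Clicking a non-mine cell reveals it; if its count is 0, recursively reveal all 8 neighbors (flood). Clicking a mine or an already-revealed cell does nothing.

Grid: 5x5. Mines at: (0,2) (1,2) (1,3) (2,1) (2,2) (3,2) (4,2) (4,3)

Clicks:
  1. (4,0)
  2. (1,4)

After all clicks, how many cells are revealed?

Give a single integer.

Answer: 5

Derivation:
Click 1 (4,0) count=0: revealed 4 new [(3,0) (3,1) (4,0) (4,1)] -> total=4
Click 2 (1,4) count=1: revealed 1 new [(1,4)] -> total=5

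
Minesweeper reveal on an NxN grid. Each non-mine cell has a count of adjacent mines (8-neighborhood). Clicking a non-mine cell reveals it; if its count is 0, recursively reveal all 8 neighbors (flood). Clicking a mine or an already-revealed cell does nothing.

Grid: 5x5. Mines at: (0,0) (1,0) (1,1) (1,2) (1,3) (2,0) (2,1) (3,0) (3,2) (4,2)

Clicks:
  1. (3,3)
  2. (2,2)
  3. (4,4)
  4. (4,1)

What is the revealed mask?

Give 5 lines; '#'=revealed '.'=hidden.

Click 1 (3,3) count=2: revealed 1 new [(3,3)] -> total=1
Click 2 (2,2) count=5: revealed 1 new [(2,2)] -> total=2
Click 3 (4,4) count=0: revealed 5 new [(2,3) (2,4) (3,4) (4,3) (4,4)] -> total=7
Click 4 (4,1) count=3: revealed 1 new [(4,1)] -> total=8

Answer: .....
.....
..###
...##
.#.##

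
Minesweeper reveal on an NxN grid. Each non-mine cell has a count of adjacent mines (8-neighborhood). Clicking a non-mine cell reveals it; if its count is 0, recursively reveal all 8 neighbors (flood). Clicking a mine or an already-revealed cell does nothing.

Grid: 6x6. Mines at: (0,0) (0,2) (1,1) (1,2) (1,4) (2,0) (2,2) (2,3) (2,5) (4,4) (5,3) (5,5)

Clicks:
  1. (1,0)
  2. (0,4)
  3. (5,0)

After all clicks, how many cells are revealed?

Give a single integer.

Answer: 11

Derivation:
Click 1 (1,0) count=3: revealed 1 new [(1,0)] -> total=1
Click 2 (0,4) count=1: revealed 1 new [(0,4)] -> total=2
Click 3 (5,0) count=0: revealed 9 new [(3,0) (3,1) (3,2) (4,0) (4,1) (4,2) (5,0) (5,1) (5,2)] -> total=11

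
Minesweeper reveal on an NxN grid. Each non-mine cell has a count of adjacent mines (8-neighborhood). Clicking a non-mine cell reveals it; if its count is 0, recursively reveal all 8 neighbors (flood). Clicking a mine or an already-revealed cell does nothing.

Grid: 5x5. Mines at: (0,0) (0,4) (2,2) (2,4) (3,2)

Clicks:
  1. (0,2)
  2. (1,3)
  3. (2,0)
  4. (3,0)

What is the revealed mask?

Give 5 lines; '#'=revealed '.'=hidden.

Answer: .###.
####.
##...
##...
##...

Derivation:
Click 1 (0,2) count=0: revealed 6 new [(0,1) (0,2) (0,3) (1,1) (1,2) (1,3)] -> total=6
Click 2 (1,3) count=3: revealed 0 new [(none)] -> total=6
Click 3 (2,0) count=0: revealed 7 new [(1,0) (2,0) (2,1) (3,0) (3,1) (4,0) (4,1)] -> total=13
Click 4 (3,0) count=0: revealed 0 new [(none)] -> total=13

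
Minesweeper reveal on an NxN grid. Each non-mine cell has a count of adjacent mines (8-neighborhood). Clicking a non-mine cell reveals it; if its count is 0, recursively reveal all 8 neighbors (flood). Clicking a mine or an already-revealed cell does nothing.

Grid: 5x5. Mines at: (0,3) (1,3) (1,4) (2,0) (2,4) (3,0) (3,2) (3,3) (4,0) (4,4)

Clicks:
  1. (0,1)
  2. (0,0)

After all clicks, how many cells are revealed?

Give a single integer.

Answer: 6

Derivation:
Click 1 (0,1) count=0: revealed 6 new [(0,0) (0,1) (0,2) (1,0) (1,1) (1,2)] -> total=6
Click 2 (0,0) count=0: revealed 0 new [(none)] -> total=6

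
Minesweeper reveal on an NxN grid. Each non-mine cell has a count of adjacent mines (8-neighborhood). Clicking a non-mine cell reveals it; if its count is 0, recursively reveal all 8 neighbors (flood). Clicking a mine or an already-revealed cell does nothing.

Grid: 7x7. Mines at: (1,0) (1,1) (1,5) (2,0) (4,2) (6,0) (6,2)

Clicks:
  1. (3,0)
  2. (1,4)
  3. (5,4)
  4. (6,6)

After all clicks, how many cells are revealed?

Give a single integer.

Click 1 (3,0) count=1: revealed 1 new [(3,0)] -> total=1
Click 2 (1,4) count=1: revealed 1 new [(1,4)] -> total=2
Click 3 (5,4) count=0: revealed 27 new [(0,2) (0,3) (0,4) (1,2) (1,3) (2,2) (2,3) (2,4) (2,5) (2,6) (3,2) (3,3) (3,4) (3,5) (3,6) (4,3) (4,4) (4,5) (4,6) (5,3) (5,4) (5,5) (5,6) (6,3) (6,4) (6,5) (6,6)] -> total=29
Click 4 (6,6) count=0: revealed 0 new [(none)] -> total=29

Answer: 29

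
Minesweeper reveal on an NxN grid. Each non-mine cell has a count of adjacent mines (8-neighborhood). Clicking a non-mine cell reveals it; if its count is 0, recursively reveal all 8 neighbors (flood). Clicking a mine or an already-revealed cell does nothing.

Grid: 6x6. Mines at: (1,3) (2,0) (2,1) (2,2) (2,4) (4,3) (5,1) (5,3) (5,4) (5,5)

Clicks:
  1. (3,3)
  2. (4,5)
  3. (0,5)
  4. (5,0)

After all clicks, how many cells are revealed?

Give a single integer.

Click 1 (3,3) count=3: revealed 1 new [(3,3)] -> total=1
Click 2 (4,5) count=2: revealed 1 new [(4,5)] -> total=2
Click 3 (0,5) count=0: revealed 4 new [(0,4) (0,5) (1,4) (1,5)] -> total=6
Click 4 (5,0) count=1: revealed 1 new [(5,0)] -> total=7

Answer: 7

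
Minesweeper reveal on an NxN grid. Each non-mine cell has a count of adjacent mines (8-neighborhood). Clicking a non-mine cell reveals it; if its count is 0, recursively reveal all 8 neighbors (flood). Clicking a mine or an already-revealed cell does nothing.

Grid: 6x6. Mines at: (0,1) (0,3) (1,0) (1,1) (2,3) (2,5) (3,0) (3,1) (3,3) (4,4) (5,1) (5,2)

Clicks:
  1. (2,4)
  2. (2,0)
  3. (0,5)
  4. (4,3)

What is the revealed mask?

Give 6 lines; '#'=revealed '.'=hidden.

Answer: ....##
....##
#...#.
......
...#..
......

Derivation:
Click 1 (2,4) count=3: revealed 1 new [(2,4)] -> total=1
Click 2 (2,0) count=4: revealed 1 new [(2,0)] -> total=2
Click 3 (0,5) count=0: revealed 4 new [(0,4) (0,5) (1,4) (1,5)] -> total=6
Click 4 (4,3) count=3: revealed 1 new [(4,3)] -> total=7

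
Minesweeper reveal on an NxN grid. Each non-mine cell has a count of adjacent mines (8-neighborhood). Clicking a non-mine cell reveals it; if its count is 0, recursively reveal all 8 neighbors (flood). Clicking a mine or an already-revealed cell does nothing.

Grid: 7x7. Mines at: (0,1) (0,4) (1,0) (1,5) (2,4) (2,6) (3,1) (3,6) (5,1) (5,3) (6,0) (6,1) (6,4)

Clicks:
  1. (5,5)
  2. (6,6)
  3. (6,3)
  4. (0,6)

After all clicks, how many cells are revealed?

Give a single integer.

Click 1 (5,5) count=1: revealed 1 new [(5,5)] -> total=1
Click 2 (6,6) count=0: revealed 5 new [(4,5) (4,6) (5,6) (6,5) (6,6)] -> total=6
Click 3 (6,3) count=2: revealed 1 new [(6,3)] -> total=7
Click 4 (0,6) count=1: revealed 1 new [(0,6)] -> total=8

Answer: 8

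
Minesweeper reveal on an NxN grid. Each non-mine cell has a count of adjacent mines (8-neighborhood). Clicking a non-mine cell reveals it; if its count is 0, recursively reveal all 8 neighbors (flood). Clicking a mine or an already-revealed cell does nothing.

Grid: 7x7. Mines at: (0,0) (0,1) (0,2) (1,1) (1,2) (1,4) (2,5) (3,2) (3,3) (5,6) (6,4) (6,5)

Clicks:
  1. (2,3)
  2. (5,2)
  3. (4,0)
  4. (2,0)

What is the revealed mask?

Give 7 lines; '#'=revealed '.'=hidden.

Click 1 (2,3) count=4: revealed 1 new [(2,3)] -> total=1
Click 2 (5,2) count=0: revealed 16 new [(2,0) (2,1) (3,0) (3,1) (4,0) (4,1) (4,2) (4,3) (5,0) (5,1) (5,2) (5,3) (6,0) (6,1) (6,2) (6,3)] -> total=17
Click 3 (4,0) count=0: revealed 0 new [(none)] -> total=17
Click 4 (2,0) count=1: revealed 0 new [(none)] -> total=17

Answer: .......
.......
##.#...
##.....
####...
####...
####...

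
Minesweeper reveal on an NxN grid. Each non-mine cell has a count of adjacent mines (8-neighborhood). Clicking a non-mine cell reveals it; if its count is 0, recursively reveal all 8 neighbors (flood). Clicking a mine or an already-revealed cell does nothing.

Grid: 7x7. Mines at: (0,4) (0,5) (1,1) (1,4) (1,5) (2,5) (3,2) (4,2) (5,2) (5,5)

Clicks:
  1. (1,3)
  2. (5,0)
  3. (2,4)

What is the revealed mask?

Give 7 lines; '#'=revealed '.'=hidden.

Answer: .......
...#...
##..#..
##.....
##.....
##.....
##.....

Derivation:
Click 1 (1,3) count=2: revealed 1 new [(1,3)] -> total=1
Click 2 (5,0) count=0: revealed 10 new [(2,0) (2,1) (3,0) (3,1) (4,0) (4,1) (5,0) (5,1) (6,0) (6,1)] -> total=11
Click 3 (2,4) count=3: revealed 1 new [(2,4)] -> total=12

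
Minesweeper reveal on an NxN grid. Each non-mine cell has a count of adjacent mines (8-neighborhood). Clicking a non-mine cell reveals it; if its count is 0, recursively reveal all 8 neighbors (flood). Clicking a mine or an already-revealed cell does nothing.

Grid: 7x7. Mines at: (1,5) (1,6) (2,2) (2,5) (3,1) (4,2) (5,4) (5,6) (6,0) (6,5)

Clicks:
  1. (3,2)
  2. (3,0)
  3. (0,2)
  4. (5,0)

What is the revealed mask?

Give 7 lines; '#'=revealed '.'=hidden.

Answer: #####..
#####..
##.....
#.#....
.......
#......
.......

Derivation:
Click 1 (3,2) count=3: revealed 1 new [(3,2)] -> total=1
Click 2 (3,0) count=1: revealed 1 new [(3,0)] -> total=2
Click 3 (0,2) count=0: revealed 12 new [(0,0) (0,1) (0,2) (0,3) (0,4) (1,0) (1,1) (1,2) (1,3) (1,4) (2,0) (2,1)] -> total=14
Click 4 (5,0) count=1: revealed 1 new [(5,0)] -> total=15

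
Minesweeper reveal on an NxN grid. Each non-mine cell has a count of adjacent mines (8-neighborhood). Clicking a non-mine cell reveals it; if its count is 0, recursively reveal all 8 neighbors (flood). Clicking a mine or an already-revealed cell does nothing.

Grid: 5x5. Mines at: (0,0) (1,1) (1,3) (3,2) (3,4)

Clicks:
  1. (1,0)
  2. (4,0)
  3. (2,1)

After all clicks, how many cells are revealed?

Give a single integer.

Click 1 (1,0) count=2: revealed 1 new [(1,0)] -> total=1
Click 2 (4,0) count=0: revealed 6 new [(2,0) (2,1) (3,0) (3,1) (4,0) (4,1)] -> total=7
Click 3 (2,1) count=2: revealed 0 new [(none)] -> total=7

Answer: 7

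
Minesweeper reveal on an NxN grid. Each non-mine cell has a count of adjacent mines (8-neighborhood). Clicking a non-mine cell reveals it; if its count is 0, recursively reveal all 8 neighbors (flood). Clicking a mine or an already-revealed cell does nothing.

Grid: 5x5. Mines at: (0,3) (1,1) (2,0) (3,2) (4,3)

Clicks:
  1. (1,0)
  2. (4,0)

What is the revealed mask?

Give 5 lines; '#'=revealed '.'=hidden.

Answer: .....
#....
.....
##...
##...

Derivation:
Click 1 (1,0) count=2: revealed 1 new [(1,0)] -> total=1
Click 2 (4,0) count=0: revealed 4 new [(3,0) (3,1) (4,0) (4,1)] -> total=5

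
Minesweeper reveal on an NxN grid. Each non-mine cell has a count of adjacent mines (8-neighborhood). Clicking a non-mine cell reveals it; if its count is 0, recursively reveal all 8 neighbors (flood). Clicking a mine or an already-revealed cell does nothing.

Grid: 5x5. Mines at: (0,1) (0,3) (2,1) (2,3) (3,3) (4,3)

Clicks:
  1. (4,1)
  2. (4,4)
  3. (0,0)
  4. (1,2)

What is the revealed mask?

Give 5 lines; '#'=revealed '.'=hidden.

Click 1 (4,1) count=0: revealed 6 new [(3,0) (3,1) (3,2) (4,0) (4,1) (4,2)] -> total=6
Click 2 (4,4) count=2: revealed 1 new [(4,4)] -> total=7
Click 3 (0,0) count=1: revealed 1 new [(0,0)] -> total=8
Click 4 (1,2) count=4: revealed 1 new [(1,2)] -> total=9

Answer: #....
..#..
.....
###..
###.#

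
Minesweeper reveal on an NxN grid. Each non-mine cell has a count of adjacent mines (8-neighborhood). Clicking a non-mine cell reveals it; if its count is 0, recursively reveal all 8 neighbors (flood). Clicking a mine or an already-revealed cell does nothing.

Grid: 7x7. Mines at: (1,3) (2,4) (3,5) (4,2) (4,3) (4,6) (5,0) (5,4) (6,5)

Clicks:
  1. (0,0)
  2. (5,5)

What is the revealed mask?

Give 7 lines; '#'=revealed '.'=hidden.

Click 1 (0,0) count=0: revealed 14 new [(0,0) (0,1) (0,2) (1,0) (1,1) (1,2) (2,0) (2,1) (2,2) (3,0) (3,1) (3,2) (4,0) (4,1)] -> total=14
Click 2 (5,5) count=3: revealed 1 new [(5,5)] -> total=15

Answer: ###....
###....
###....
###....
##.....
.....#.
.......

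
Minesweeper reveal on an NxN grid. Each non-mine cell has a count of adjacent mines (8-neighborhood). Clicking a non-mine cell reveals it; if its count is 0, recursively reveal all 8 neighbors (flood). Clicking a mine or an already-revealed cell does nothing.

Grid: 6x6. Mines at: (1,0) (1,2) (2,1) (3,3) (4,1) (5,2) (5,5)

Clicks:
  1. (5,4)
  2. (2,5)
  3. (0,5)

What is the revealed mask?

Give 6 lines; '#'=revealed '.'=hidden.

Click 1 (5,4) count=1: revealed 1 new [(5,4)] -> total=1
Click 2 (2,5) count=0: revealed 13 new [(0,3) (0,4) (0,5) (1,3) (1,4) (1,5) (2,3) (2,4) (2,5) (3,4) (3,5) (4,4) (4,5)] -> total=14
Click 3 (0,5) count=0: revealed 0 new [(none)] -> total=14

Answer: ...###
...###
...###
....##
....##
....#.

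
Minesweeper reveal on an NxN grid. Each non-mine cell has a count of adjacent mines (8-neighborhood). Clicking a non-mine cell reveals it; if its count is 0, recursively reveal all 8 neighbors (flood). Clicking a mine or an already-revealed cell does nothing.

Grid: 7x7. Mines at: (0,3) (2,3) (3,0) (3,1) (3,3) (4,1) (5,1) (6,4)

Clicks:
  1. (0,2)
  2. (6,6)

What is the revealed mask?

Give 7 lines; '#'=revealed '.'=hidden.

Click 1 (0,2) count=1: revealed 1 new [(0,2)] -> total=1
Click 2 (6,6) count=0: revealed 20 new [(0,4) (0,5) (0,6) (1,4) (1,5) (1,6) (2,4) (2,5) (2,6) (3,4) (3,5) (3,6) (4,4) (4,5) (4,6) (5,4) (5,5) (5,6) (6,5) (6,6)] -> total=21

Answer: ..#.###
....###
....###
....###
....###
....###
.....##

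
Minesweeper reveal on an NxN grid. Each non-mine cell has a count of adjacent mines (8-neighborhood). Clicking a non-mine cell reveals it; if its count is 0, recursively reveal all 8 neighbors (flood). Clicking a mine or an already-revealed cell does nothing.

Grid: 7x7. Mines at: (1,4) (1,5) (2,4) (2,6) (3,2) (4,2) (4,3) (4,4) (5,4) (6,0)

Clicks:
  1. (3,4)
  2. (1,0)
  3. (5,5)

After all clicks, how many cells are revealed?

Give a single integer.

Click 1 (3,4) count=3: revealed 1 new [(3,4)] -> total=1
Click 2 (1,0) count=0: revealed 18 new [(0,0) (0,1) (0,2) (0,3) (1,0) (1,1) (1,2) (1,3) (2,0) (2,1) (2,2) (2,3) (3,0) (3,1) (4,0) (4,1) (5,0) (5,1)] -> total=19
Click 3 (5,5) count=2: revealed 1 new [(5,5)] -> total=20

Answer: 20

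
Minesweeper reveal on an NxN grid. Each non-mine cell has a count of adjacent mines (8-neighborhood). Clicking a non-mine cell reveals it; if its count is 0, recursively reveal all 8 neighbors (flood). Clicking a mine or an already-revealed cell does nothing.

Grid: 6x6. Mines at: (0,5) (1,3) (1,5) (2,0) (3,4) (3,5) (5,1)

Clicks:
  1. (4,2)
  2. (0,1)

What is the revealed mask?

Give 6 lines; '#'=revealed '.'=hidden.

Answer: ###...
###...
......
......
..#...
......

Derivation:
Click 1 (4,2) count=1: revealed 1 new [(4,2)] -> total=1
Click 2 (0,1) count=0: revealed 6 new [(0,0) (0,1) (0,2) (1,0) (1,1) (1,2)] -> total=7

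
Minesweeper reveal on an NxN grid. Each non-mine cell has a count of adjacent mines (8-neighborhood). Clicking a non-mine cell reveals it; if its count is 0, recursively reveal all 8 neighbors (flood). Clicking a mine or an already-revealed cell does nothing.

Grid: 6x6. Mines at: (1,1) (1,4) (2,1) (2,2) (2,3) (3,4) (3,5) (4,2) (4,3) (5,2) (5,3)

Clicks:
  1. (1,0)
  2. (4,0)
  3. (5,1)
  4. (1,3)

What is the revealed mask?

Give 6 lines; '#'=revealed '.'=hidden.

Click 1 (1,0) count=2: revealed 1 new [(1,0)] -> total=1
Click 2 (4,0) count=0: revealed 6 new [(3,0) (3,1) (4,0) (4,1) (5,0) (5,1)] -> total=7
Click 3 (5,1) count=2: revealed 0 new [(none)] -> total=7
Click 4 (1,3) count=3: revealed 1 new [(1,3)] -> total=8

Answer: ......
#..#..
......
##....
##....
##....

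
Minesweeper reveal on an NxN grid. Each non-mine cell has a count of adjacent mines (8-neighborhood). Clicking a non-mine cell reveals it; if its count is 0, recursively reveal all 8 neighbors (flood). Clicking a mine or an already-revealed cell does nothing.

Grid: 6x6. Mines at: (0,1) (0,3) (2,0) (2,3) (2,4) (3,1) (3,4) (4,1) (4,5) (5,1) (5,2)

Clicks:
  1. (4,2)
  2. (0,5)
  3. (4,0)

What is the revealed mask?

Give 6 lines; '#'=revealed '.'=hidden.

Click 1 (4,2) count=4: revealed 1 new [(4,2)] -> total=1
Click 2 (0,5) count=0: revealed 4 new [(0,4) (0,5) (1,4) (1,5)] -> total=5
Click 3 (4,0) count=3: revealed 1 new [(4,0)] -> total=6

Answer: ....##
....##
......
......
#.#...
......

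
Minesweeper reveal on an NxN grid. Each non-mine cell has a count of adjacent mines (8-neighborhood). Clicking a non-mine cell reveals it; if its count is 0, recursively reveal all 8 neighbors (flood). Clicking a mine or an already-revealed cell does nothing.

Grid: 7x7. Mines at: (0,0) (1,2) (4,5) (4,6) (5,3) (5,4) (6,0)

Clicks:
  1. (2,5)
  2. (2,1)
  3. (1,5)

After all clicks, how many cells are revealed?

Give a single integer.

Click 1 (2,5) count=0: revealed 32 new [(0,3) (0,4) (0,5) (0,6) (1,0) (1,1) (1,3) (1,4) (1,5) (1,6) (2,0) (2,1) (2,2) (2,3) (2,4) (2,5) (2,6) (3,0) (3,1) (3,2) (3,3) (3,4) (3,5) (3,6) (4,0) (4,1) (4,2) (4,3) (4,4) (5,0) (5,1) (5,2)] -> total=32
Click 2 (2,1) count=1: revealed 0 new [(none)] -> total=32
Click 3 (1,5) count=0: revealed 0 new [(none)] -> total=32

Answer: 32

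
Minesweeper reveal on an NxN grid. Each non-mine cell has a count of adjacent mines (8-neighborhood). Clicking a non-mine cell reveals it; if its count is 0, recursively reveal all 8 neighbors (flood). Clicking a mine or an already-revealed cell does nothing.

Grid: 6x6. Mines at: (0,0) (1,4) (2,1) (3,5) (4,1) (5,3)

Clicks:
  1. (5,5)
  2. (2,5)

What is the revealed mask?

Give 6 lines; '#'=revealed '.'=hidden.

Answer: ......
......
.....#
......
....##
....##

Derivation:
Click 1 (5,5) count=0: revealed 4 new [(4,4) (4,5) (5,4) (5,5)] -> total=4
Click 2 (2,5) count=2: revealed 1 new [(2,5)] -> total=5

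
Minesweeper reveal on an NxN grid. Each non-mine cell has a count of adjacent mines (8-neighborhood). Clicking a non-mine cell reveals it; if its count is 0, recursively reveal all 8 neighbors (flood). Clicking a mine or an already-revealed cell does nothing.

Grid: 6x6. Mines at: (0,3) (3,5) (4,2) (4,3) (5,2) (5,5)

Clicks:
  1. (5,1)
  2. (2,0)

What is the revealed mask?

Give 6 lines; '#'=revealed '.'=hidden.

Answer: ###...
#####.
#####.
#####.
##....
##....

Derivation:
Click 1 (5,1) count=2: revealed 1 new [(5,1)] -> total=1
Click 2 (2,0) count=0: revealed 21 new [(0,0) (0,1) (0,2) (1,0) (1,1) (1,2) (1,3) (1,4) (2,0) (2,1) (2,2) (2,3) (2,4) (3,0) (3,1) (3,2) (3,3) (3,4) (4,0) (4,1) (5,0)] -> total=22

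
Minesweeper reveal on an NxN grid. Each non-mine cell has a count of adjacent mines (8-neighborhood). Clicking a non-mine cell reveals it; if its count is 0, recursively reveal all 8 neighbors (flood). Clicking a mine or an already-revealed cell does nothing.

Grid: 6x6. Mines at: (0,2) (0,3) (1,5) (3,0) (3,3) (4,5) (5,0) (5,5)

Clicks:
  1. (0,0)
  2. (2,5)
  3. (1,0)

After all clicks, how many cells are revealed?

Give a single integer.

Click 1 (0,0) count=0: revealed 6 new [(0,0) (0,1) (1,0) (1,1) (2,0) (2,1)] -> total=6
Click 2 (2,5) count=1: revealed 1 new [(2,5)] -> total=7
Click 3 (1,0) count=0: revealed 0 new [(none)] -> total=7

Answer: 7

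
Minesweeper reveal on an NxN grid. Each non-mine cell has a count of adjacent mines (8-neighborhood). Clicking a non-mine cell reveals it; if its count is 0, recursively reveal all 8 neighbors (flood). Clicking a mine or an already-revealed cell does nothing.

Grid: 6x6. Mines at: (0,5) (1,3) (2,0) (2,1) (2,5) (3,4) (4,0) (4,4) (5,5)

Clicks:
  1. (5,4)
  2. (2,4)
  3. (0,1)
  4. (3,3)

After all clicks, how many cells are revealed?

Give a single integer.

Answer: 9

Derivation:
Click 1 (5,4) count=2: revealed 1 new [(5,4)] -> total=1
Click 2 (2,4) count=3: revealed 1 new [(2,4)] -> total=2
Click 3 (0,1) count=0: revealed 6 new [(0,0) (0,1) (0,2) (1,0) (1,1) (1,2)] -> total=8
Click 4 (3,3) count=2: revealed 1 new [(3,3)] -> total=9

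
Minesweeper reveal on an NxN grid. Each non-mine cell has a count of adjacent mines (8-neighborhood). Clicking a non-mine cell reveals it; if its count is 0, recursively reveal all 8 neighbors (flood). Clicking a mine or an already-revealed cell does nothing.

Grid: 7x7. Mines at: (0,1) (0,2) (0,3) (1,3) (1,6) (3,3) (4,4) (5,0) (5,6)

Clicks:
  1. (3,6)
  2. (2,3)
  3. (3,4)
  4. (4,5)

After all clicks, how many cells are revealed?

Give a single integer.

Answer: 8

Derivation:
Click 1 (3,6) count=0: revealed 6 new [(2,5) (2,6) (3,5) (3,6) (4,5) (4,6)] -> total=6
Click 2 (2,3) count=2: revealed 1 new [(2,3)] -> total=7
Click 3 (3,4) count=2: revealed 1 new [(3,4)] -> total=8
Click 4 (4,5) count=2: revealed 0 new [(none)] -> total=8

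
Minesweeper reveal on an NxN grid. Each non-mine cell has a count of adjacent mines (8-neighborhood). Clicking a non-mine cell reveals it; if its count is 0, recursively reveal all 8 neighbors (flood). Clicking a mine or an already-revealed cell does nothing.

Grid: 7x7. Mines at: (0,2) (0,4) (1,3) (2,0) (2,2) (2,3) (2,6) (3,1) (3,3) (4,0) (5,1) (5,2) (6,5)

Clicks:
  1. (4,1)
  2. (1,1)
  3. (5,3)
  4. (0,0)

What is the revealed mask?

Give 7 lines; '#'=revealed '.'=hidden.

Answer: ##.....
##.....
.......
.......
.#.....
...#...
.......

Derivation:
Click 1 (4,1) count=4: revealed 1 new [(4,1)] -> total=1
Click 2 (1,1) count=3: revealed 1 new [(1,1)] -> total=2
Click 3 (5,3) count=1: revealed 1 new [(5,3)] -> total=3
Click 4 (0,0) count=0: revealed 3 new [(0,0) (0,1) (1,0)] -> total=6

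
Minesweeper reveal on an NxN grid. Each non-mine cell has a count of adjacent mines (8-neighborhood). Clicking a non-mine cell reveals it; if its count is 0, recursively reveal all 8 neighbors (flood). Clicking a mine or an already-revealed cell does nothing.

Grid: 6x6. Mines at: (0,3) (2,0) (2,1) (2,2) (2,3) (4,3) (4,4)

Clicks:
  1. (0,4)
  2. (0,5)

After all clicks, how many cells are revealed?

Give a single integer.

Click 1 (0,4) count=1: revealed 1 new [(0,4)] -> total=1
Click 2 (0,5) count=0: revealed 7 new [(0,5) (1,4) (1,5) (2,4) (2,5) (3,4) (3,5)] -> total=8

Answer: 8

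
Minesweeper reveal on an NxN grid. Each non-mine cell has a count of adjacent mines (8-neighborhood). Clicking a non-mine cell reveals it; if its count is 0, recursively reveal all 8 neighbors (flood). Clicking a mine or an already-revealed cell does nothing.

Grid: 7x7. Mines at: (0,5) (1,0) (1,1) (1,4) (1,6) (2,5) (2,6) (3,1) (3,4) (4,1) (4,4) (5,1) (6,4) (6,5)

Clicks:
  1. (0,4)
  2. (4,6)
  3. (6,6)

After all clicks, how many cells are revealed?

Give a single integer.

Answer: 8

Derivation:
Click 1 (0,4) count=2: revealed 1 new [(0,4)] -> total=1
Click 2 (4,6) count=0: revealed 6 new [(3,5) (3,6) (4,5) (4,6) (5,5) (5,6)] -> total=7
Click 3 (6,6) count=1: revealed 1 new [(6,6)] -> total=8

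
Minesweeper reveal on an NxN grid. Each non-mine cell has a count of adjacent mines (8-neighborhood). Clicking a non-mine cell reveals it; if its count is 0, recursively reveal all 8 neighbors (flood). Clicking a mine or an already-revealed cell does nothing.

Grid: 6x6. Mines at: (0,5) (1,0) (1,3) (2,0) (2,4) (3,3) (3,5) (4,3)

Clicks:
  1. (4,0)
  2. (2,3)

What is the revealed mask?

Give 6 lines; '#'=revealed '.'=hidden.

Answer: ......
......
...#..
###...
###...
###...

Derivation:
Click 1 (4,0) count=0: revealed 9 new [(3,0) (3,1) (3,2) (4,0) (4,1) (4,2) (5,0) (5,1) (5,2)] -> total=9
Click 2 (2,3) count=3: revealed 1 new [(2,3)] -> total=10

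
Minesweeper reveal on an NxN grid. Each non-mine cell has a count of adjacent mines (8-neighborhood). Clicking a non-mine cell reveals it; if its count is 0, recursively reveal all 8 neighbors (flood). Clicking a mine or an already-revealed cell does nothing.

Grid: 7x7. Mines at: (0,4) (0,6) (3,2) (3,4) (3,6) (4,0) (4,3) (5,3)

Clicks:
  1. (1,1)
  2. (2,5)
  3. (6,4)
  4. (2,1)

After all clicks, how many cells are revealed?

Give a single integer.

Answer: 16

Derivation:
Click 1 (1,1) count=0: revealed 14 new [(0,0) (0,1) (0,2) (0,3) (1,0) (1,1) (1,2) (1,3) (2,0) (2,1) (2,2) (2,3) (3,0) (3,1)] -> total=14
Click 2 (2,5) count=2: revealed 1 new [(2,5)] -> total=15
Click 3 (6,4) count=1: revealed 1 new [(6,4)] -> total=16
Click 4 (2,1) count=1: revealed 0 new [(none)] -> total=16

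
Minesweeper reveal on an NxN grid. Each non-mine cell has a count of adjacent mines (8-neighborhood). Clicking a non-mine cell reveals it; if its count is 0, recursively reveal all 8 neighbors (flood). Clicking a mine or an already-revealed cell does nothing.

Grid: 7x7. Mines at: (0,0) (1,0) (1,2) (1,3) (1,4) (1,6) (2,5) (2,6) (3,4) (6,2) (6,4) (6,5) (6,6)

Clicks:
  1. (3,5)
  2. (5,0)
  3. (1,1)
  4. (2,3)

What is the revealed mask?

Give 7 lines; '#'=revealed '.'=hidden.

Answer: .......
.#.....
####...
####.#.
####...
####...
##.....

Derivation:
Click 1 (3,5) count=3: revealed 1 new [(3,5)] -> total=1
Click 2 (5,0) count=0: revealed 18 new [(2,0) (2,1) (2,2) (2,3) (3,0) (3,1) (3,2) (3,3) (4,0) (4,1) (4,2) (4,3) (5,0) (5,1) (5,2) (5,3) (6,0) (6,1)] -> total=19
Click 3 (1,1) count=3: revealed 1 new [(1,1)] -> total=20
Click 4 (2,3) count=4: revealed 0 new [(none)] -> total=20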